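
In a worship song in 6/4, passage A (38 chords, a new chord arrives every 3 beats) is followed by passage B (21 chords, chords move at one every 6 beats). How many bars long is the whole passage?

40 bars

A: 38 × 3 = 114 beats = 19 bars.
B: 21 × 6 = 126 beats = 21 bars.
Total: 19 + 21 = 40 bars.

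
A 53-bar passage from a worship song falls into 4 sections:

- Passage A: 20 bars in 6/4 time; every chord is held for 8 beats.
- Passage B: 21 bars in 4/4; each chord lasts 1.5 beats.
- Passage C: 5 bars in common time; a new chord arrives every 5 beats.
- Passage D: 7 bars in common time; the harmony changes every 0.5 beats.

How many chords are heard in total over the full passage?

131 chords

A: 20 bars × 6 beats = 120 beats; 8 beats/chord → 15 chords.
B: 21 bars × 4 beats = 84 beats; 1.5 beats/chord → 56 chords.
C: 5 bars × 4 beats = 20 beats; 5 beats/chord → 4 chords.
D: 7 bars × 4 beats = 28 beats; 0.5 beats/chord → 56 chords.
Total: 15 + 56 + 4 + 56 = 131.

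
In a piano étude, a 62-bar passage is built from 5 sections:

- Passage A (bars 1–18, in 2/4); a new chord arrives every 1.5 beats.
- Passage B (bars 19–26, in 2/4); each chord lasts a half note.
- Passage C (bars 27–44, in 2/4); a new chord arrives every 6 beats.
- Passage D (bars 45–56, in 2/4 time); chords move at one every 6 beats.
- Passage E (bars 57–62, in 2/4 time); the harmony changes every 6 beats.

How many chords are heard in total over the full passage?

44 chords

A: 18 bars × 2 beats = 36 beats; 1.5 beats/chord → 24 chords.
B: 8 bars × 2 beats = 16 beats; 2 beats/chord → 8 chords.
C: 18 bars × 2 beats = 36 beats; 6 beats/chord → 6 chords.
D: 12 bars × 2 beats = 24 beats; 6 beats/chord → 4 chords.
E: 6 bars × 2 beats = 12 beats; 6 beats/chord → 2 chords.
Total: 24 + 8 + 6 + 4 + 2 = 44.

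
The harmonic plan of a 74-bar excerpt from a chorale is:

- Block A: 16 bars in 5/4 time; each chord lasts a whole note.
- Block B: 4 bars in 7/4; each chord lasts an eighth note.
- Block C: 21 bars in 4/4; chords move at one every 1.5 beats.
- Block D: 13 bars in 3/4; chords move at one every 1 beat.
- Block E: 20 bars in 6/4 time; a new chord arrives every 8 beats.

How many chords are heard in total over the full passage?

186 chords

A has 80 beats and chords last 4 each, so 20 chords.
B has 28 beats and chords last 0.5 each, so 56 chords.
C has 84 beats and chords last 1.5 each, so 56 chords.
D has 39 beats and chords last 1 each, so 39 chords.
E has 120 beats and chords last 8 each, so 15 chords.
Total: 20 + 56 + 56 + 39 + 15 = 186.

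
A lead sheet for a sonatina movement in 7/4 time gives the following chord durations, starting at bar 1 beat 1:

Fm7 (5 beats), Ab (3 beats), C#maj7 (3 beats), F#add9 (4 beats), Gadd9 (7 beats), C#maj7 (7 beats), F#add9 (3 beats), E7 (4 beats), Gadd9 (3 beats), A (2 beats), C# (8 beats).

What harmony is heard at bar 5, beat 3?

F#add9

Beat 3 of bar 5 is beat (5−1)×7 + 3 = 31 overall.
Running totals: Fm7 ends at 5, Ab ends at 8, C#maj7 ends at 11, F#add9 ends at 15, Gadd9 ends at 22, C#maj7 ends at 29, F#add9 ends at 32.
Beat 31 falls within F#add9.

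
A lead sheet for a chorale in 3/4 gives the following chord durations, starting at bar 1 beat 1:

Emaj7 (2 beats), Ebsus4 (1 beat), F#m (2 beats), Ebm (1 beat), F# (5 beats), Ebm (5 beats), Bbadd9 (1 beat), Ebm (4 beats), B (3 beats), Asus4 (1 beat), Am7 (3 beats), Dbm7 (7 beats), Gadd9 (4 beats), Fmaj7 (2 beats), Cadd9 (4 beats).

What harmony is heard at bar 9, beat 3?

Am7

Beat 3 of bar 9 is beat (9−1)×3 + 3 = 27 overall.
Running totals: Emaj7 ends at 2, Ebsus4 ends at 3, F#m ends at 5, Ebm ends at 6, F# ends at 11, Ebm ends at 16, Bbadd9 ends at 17, Ebm ends at 21, B ends at 24, Asus4 ends at 25, Am7 ends at 28.
Beat 27 falls within Am7.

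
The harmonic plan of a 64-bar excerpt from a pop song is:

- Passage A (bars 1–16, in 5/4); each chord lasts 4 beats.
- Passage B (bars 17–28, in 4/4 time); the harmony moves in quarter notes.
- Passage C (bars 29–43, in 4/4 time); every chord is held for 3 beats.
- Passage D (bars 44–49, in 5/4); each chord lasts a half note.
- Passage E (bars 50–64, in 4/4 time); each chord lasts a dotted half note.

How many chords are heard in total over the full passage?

123 chords

A: 16·5 = 80 beats, 80/4 = 20 chords.
B: 12·4 = 48 beats, 48/1 = 48 chords.
C: 15·4 = 60 beats, 60/3 = 20 chords.
D: 6·5 = 30 beats, 30/2 = 15 chords.
E: 15·4 = 60 beats, 60/3 = 20 chords.
Total: 20 + 48 + 20 + 15 + 20 = 123.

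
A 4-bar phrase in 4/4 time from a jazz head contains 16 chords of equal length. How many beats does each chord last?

1 beat

4 bars × 4 beats/bar = 16 beats total.
16 beats ÷ 16 chords = 1 beats per chord.
(That is a quarter note.)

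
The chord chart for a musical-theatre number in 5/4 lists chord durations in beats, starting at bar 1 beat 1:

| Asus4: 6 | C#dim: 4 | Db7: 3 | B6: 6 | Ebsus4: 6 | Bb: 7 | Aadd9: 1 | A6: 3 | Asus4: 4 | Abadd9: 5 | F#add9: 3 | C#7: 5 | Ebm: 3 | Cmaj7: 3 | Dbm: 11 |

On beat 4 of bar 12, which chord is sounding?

Beat 4 of bar 12 is beat (12−1)×5 + 4 = 59 overall.
Running totals: Asus4 ends at 6, C#dim ends at 10, Db7 ends at 13, B6 ends at 19, Ebsus4 ends at 25, Bb ends at 32, Aadd9 ends at 33, A6 ends at 36, Asus4 ends at 40, Abadd9 ends at 45, F#add9 ends at 48, C#7 ends at 53, Ebm ends at 56, Cmaj7 ends at 59.
Beat 59 falls within Cmaj7.

Cmaj7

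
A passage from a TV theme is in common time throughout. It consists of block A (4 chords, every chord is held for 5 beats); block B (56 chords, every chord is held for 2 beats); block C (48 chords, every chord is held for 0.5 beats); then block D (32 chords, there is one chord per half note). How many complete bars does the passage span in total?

55 bars

A: 4 × 5 = 20 beats = 5 bars.
B: 56 × 2 = 112 beats = 28 bars.
C: 48 × 0.5 = 24 beats = 6 bars.
D: 32 × 2 = 64 beats = 16 bars.
Total: 5 + 28 + 6 + 16 = 55 bars.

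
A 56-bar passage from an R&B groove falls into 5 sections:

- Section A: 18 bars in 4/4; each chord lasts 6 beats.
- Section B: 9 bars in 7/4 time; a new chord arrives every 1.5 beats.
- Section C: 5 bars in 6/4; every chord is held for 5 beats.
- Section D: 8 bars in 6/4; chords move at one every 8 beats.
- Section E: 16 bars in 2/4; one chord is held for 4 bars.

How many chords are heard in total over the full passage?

70 chords

A has 72 beats and chords last 6 each, so 12 chords.
B has 63 beats and chords last 1.5 each, so 42 chords.
C has 30 beats and chords last 5 each, so 6 chords.
D has 48 beats and chords last 8 each, so 6 chords.
E has 32 beats and chords last 8 each, so 4 chords.
Total: 12 + 42 + 6 + 6 + 4 = 70.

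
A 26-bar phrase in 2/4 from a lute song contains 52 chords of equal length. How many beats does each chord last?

26 bars × 2 beats/bar = 52 beats total.
52 beats ÷ 52 chords = 1 beats per chord.
(That is a quarter note.)

1 beat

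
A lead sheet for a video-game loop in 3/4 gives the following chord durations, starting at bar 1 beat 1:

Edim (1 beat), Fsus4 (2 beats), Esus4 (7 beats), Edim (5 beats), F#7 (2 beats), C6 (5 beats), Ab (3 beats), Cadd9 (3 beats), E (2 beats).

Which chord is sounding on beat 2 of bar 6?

F#7

Beat 2 of bar 6 is beat (6−1)×3 + 2 = 17 overall.
Running totals: Edim ends at 1, Fsus4 ends at 3, Esus4 ends at 10, Edim ends at 15, F#7 ends at 17.
Beat 17 falls within F#7.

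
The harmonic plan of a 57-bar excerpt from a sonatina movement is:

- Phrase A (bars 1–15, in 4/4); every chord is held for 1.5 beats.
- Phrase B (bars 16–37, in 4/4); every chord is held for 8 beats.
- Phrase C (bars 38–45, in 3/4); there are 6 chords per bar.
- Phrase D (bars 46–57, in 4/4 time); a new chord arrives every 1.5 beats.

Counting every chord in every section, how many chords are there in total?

131 chords

A: 15·4 = 60 beats, 60/1.5 = 40 chords.
B: 22·4 = 88 beats, 88/8 = 11 chords.
C: 8·3 = 24 beats, 24/0.5 = 48 chords.
D: 12·4 = 48 beats, 48/1.5 = 32 chords.
Total: 40 + 11 + 48 + 32 = 131.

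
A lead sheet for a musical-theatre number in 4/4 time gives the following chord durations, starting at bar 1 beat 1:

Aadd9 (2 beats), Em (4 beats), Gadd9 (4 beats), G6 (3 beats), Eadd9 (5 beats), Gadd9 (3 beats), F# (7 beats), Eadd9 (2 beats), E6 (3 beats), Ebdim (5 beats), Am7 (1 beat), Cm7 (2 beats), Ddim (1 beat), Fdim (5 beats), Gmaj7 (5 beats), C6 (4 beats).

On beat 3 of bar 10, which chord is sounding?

Beat 3 of bar 10 is beat (10−1)×4 + 3 = 39 overall.
Running totals: Aadd9 ends at 2, Em ends at 6, Gadd9 ends at 10, G6 ends at 13, Eadd9 ends at 18, Gadd9 ends at 21, F# ends at 28, Eadd9 ends at 30, E6 ends at 33, Ebdim ends at 38, Am7 ends at 39.
Beat 39 falls within Am7.

Am7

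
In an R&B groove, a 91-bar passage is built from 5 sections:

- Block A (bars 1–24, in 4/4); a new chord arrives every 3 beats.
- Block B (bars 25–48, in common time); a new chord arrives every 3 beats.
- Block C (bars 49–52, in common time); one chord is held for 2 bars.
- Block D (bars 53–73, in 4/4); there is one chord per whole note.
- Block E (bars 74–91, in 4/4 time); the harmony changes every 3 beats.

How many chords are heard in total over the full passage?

111 chords

A: 24·4 = 96 beats, 96/3 = 32 chords.
B: 24·4 = 96 beats, 96/3 = 32 chords.
C: 4·4 = 16 beats, 16/8 = 2 chords.
D: 21·4 = 84 beats, 84/4 = 21 chords.
E: 18·4 = 72 beats, 72/3 = 24 chords.
Total: 32 + 32 + 2 + 21 + 24 = 111.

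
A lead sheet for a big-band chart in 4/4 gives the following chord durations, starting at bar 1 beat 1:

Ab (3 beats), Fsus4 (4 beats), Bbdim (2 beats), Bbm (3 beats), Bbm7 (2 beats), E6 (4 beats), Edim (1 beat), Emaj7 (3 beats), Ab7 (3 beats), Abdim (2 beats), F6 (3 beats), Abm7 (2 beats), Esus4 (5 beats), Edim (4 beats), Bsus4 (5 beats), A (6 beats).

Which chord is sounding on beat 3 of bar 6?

Ab7

Beat 3 of bar 6 is beat (6−1)×4 + 3 = 23 overall.
Running totals: Ab ends at 3, Fsus4 ends at 7, Bbdim ends at 9, Bbm ends at 12, Bbm7 ends at 14, E6 ends at 18, Edim ends at 19, Emaj7 ends at 22, Ab7 ends at 25.
Beat 23 falls within Ab7.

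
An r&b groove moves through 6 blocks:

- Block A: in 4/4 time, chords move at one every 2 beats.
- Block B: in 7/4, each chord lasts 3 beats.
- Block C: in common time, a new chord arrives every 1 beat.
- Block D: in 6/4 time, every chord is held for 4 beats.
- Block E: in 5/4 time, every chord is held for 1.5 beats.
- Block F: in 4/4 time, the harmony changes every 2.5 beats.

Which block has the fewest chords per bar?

Block D

A: 4/2 = 2 chords/bar.
B: 7/3 = 7/3 chords/bar.
C: 4/1 = 4 chords/bar.
D: 6/4 = 1.5 chords/bar.
E: 5/1.5 = 10/3 chords/bar.
F: 4/2.5 = 1.6 chords/bar.
Slowest is D at 1.5 chords/bar.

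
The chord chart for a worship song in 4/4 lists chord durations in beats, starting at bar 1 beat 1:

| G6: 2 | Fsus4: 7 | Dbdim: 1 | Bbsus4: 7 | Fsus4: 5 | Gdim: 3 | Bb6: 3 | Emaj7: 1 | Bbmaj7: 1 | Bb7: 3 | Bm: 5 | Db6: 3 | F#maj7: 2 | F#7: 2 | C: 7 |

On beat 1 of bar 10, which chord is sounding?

Beat 1 of bar 10 is beat (10−1)×4 + 1 = 37 overall.
Running totals: G6 ends at 2, Fsus4 ends at 9, Dbdim ends at 10, Bbsus4 ends at 17, Fsus4 ends at 22, Gdim ends at 25, Bb6 ends at 28, Emaj7 ends at 29, Bbmaj7 ends at 30, Bb7 ends at 33, Bm ends at 38.
Beat 37 falls within Bm.

Bm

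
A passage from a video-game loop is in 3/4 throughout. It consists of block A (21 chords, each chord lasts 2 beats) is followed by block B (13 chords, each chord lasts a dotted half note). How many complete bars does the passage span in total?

27 bars

A: 21 × 2 = 42 beats = 14 bars.
B: 13 × 3 = 39 beats = 13 bars.
Total: 14 + 13 = 27 bars.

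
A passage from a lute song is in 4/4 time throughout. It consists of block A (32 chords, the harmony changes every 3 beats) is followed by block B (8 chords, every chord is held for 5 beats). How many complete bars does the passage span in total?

A: 32 × 3 = 96 beats = 24 bars.
B: 8 × 5 = 40 beats = 10 bars.
Total: 24 + 10 = 34 bars.

34 bars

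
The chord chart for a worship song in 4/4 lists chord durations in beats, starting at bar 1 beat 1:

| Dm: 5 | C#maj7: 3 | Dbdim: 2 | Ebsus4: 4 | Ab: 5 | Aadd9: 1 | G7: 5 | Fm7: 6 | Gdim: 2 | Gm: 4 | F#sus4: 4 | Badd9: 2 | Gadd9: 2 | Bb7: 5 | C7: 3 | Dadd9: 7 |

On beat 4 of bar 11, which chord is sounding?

Gadd9

Beat 4 of bar 11 is beat (11−1)×4 + 4 = 44 overall.
Running totals: Dm ends at 5, C#maj7 ends at 8, Dbdim ends at 10, Ebsus4 ends at 14, Ab ends at 19, Aadd9 ends at 20, G7 ends at 25, Fm7 ends at 31, Gdim ends at 33, Gm ends at 37, F#sus4 ends at 41, Badd9 ends at 43, Gadd9 ends at 45.
Beat 44 falls within Gadd9.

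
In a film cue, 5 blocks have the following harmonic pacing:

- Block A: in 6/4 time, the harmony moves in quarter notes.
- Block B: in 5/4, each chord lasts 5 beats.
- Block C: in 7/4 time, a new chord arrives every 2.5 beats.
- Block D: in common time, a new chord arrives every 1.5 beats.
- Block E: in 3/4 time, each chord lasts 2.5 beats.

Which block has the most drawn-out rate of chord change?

Block B

A: 6/1 = 6 chords/bar.
B: 5/5 = 1 chord/bar.
C: 7/2.5 = 2.8 chords/bar.
D: 4/1.5 = 8/3 chords/bar.
E: 3/2.5 = 1.2 chords/bar.
Slowest is B at 1 chords/bar.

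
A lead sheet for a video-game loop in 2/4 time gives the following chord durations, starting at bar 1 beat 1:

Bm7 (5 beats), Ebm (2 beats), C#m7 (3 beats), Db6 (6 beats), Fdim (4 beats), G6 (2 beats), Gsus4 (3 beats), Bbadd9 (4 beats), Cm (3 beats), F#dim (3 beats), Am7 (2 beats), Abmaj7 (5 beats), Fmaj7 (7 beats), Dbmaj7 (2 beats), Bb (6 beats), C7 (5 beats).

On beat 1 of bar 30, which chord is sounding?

C7

Beat 1 of bar 30 is beat (30−1)×2 + 1 = 59 overall.
Running totals: Bm7 ends at 5, Ebm ends at 7, C#m7 ends at 10, Db6 ends at 16, Fdim ends at 20, G6 ends at 22, Gsus4 ends at 25, Bbadd9 ends at 29, Cm ends at 32, F#dim ends at 35, Am7 ends at 37, Abmaj7 ends at 42, Fmaj7 ends at 49, Dbmaj7 ends at 51, Bb ends at 57, C7 ends at 62.
Beat 59 falls within C7.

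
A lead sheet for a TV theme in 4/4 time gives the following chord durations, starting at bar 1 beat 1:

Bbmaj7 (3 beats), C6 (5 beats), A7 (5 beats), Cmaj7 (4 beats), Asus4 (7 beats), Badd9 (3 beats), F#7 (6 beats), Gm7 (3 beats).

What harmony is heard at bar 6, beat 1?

Asus4

Beat 1 of bar 6 is beat (6−1)×4 + 1 = 21 overall.
Running totals: Bbmaj7 ends at 3, C6 ends at 8, A7 ends at 13, Cmaj7 ends at 17, Asus4 ends at 24.
Beat 21 falls within Asus4.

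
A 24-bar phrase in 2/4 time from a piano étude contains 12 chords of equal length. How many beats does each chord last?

4 beats

24 bars × 2 beats/bar = 48 beats total.
48 beats ÷ 12 chords = 4 beats per chord.
(That is a whole note.)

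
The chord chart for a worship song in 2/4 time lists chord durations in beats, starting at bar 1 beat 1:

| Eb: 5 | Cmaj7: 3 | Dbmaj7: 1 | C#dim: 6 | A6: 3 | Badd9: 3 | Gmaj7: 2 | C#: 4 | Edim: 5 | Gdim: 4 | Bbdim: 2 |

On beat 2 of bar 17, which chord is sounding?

Gdim

Beat 2 of bar 17 is beat (17−1)×2 + 2 = 34 overall.
Running totals: Eb ends at 5, Cmaj7 ends at 8, Dbmaj7 ends at 9, C#dim ends at 15, A6 ends at 18, Badd9 ends at 21, Gmaj7 ends at 23, C# ends at 27, Edim ends at 32, Gdim ends at 36.
Beat 34 falls within Gdim.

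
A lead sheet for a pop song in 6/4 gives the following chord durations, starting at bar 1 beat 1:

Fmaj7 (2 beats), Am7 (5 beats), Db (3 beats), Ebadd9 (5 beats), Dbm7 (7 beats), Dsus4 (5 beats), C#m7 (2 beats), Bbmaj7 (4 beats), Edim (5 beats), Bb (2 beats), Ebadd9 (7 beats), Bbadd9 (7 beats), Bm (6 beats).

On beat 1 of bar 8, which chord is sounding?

Ebadd9

Beat 1 of bar 8 is beat (8−1)×6 + 1 = 43 overall.
Running totals: Fmaj7 ends at 2, Am7 ends at 7, Db ends at 10, Ebadd9 ends at 15, Dbm7 ends at 22, Dsus4 ends at 27, C#m7 ends at 29, Bbmaj7 ends at 33, Edim ends at 38, Bb ends at 40, Ebadd9 ends at 47.
Beat 43 falls within Ebadd9.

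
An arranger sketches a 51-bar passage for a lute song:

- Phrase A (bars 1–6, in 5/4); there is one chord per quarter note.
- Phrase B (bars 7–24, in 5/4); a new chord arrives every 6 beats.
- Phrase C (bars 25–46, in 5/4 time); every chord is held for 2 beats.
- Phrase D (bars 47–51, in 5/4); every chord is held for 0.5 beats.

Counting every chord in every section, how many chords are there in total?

A has 30 beats and chords last 1 each, so 30 chords.
B has 90 beats and chords last 6 each, so 15 chords.
C has 110 beats and chords last 2 each, so 55 chords.
D has 25 beats and chords last 0.5 each, so 50 chords.
Total: 30 + 15 + 55 + 50 = 150.

150 chords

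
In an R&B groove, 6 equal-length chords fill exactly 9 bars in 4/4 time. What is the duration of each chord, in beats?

6 beats

9 bars × 4 beats/bar = 36 beats total.
36 beats ÷ 6 chords = 6 beats per chord.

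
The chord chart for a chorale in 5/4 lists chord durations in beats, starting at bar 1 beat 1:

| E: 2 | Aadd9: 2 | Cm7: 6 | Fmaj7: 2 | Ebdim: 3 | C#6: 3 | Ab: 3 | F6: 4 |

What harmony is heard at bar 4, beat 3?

C#6

Beat 3 of bar 4 is beat (4−1)×5 + 3 = 18 overall.
Running totals: E ends at 2, Aadd9 ends at 4, Cm7 ends at 10, Fmaj7 ends at 12, Ebdim ends at 15, C#6 ends at 18.
Beat 18 falls within C#6.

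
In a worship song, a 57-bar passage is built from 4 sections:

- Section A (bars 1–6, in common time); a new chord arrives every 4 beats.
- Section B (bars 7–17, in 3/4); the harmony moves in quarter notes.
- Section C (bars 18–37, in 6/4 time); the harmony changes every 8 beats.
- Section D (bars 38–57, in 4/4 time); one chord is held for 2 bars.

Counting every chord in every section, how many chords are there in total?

64 chords

A: 6·4 = 24 beats, 24/4 = 6 chords.
B: 11·3 = 33 beats, 33/1 = 33 chords.
C: 20·6 = 120 beats, 120/8 = 15 chords.
D: 20·4 = 80 beats, 80/8 = 10 chords.
Total: 6 + 33 + 15 + 10 = 64.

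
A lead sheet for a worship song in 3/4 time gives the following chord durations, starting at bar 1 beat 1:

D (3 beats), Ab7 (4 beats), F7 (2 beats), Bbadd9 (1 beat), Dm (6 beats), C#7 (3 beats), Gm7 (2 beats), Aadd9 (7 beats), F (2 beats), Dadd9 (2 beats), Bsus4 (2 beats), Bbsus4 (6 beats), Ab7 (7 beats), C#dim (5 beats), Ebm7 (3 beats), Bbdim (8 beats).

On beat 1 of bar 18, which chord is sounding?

C#dim

Beat 1 of bar 18 is beat (18−1)×3 + 1 = 52 overall.
Running totals: D ends at 3, Ab7 ends at 7, F7 ends at 9, Bbadd9 ends at 10, Dm ends at 16, C#7 ends at 19, Gm7 ends at 21, Aadd9 ends at 28, F ends at 30, Dadd9 ends at 32, Bsus4 ends at 34, Bbsus4 ends at 40, Ab7 ends at 47, C#dim ends at 52.
Beat 52 falls within C#dim.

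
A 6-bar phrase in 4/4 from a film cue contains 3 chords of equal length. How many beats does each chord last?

6 bars × 4 beats/bar = 24 beats total.
24 beats ÷ 3 chords = 8 beats per chord.

8 beats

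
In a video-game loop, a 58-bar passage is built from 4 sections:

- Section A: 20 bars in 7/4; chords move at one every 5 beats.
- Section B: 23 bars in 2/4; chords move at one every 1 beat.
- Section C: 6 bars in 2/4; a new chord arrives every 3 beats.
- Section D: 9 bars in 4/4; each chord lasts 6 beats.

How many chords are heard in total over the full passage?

A has 140 beats and chords last 5 each, so 28 chords.
B has 46 beats and chords last 1 each, so 46 chords.
C has 12 beats and chords last 3 each, so 4 chords.
D has 36 beats and chords last 6 each, so 6 chords.
Total: 28 + 46 + 4 + 6 = 84.

84 chords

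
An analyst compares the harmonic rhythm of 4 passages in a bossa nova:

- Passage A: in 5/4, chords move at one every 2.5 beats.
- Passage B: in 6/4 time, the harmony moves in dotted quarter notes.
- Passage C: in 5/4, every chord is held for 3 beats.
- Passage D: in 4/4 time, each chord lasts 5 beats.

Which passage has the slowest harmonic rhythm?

A: each chord is 2.5 beats in 5/4, so 2 per bar.
B: each chord is 1.5 beats in 6/4, so 4 per bar.
C: each chord is 3 beats in 5/4, so 5/3 per bar.
D: each chord is 5 beats in 4/4, so 0.8 per bar.
Slowest is D at 0.8 chords/bar.

Passage D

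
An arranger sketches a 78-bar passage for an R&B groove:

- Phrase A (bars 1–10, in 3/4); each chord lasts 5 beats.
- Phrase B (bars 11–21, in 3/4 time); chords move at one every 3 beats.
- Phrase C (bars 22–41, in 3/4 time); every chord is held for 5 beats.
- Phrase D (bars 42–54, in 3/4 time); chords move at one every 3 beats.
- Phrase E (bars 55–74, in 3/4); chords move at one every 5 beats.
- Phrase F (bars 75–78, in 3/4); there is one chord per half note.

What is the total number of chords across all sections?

60 chords

A: 10·3 = 30 beats, 30/5 = 6 chords.
B: 11·3 = 33 beats, 33/3 = 11 chords.
C: 20·3 = 60 beats, 60/5 = 12 chords.
D: 13·3 = 39 beats, 39/3 = 13 chords.
E: 20·3 = 60 beats, 60/5 = 12 chords.
F: 4·3 = 12 beats, 12/2 = 6 chords.
Total: 6 + 11 + 12 + 13 + 12 + 6 = 60.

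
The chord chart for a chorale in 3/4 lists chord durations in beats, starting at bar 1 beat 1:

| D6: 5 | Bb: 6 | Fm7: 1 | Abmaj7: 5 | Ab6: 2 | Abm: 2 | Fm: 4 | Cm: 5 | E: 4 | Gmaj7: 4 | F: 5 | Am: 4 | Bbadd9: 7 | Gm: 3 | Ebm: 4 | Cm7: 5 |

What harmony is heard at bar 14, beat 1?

Beat 1 of bar 14 is beat (14−1)×3 + 1 = 40 overall.
Running totals: D6 ends at 5, Bb ends at 11, Fm7 ends at 12, Abmaj7 ends at 17, Ab6 ends at 19, Abm ends at 21, Fm ends at 25, Cm ends at 30, E ends at 34, Gmaj7 ends at 38, F ends at 43.
Beat 40 falls within F.

F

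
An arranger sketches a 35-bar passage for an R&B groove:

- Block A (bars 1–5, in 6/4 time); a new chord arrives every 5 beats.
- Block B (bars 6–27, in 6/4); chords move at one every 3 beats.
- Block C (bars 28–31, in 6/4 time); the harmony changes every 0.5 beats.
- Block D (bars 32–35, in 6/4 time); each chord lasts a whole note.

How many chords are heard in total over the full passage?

104 chords

A: 5·6 = 30 beats, 30/5 = 6 chords.
B: 22·6 = 132 beats, 132/3 = 44 chords.
C: 4·6 = 24 beats, 24/0.5 = 48 chords.
D: 4·6 = 24 beats, 24/4 = 6 chords.
Total: 6 + 44 + 48 + 6 = 104.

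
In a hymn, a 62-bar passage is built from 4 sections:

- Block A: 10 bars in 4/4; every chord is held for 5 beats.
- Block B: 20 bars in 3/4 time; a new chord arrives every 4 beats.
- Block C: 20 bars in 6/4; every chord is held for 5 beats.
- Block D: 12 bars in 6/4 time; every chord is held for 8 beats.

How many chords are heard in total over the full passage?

A: 10 bars × 4 beats = 40 beats; 5 beats/chord → 8 chords.
B: 20 bars × 3 beats = 60 beats; 4 beats/chord → 15 chords.
C: 20 bars × 6 beats = 120 beats; 5 beats/chord → 24 chords.
D: 12 bars × 6 beats = 72 beats; 8 beats/chord → 9 chords.
Total: 8 + 15 + 24 + 9 = 56.

56 chords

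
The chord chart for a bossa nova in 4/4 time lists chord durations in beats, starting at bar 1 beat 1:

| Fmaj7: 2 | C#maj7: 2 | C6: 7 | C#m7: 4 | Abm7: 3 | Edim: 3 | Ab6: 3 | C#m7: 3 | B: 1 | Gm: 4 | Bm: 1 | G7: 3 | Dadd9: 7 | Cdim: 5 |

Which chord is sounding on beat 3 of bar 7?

Beat 3 of bar 7 is beat (7−1)×4 + 3 = 27 overall.
Running totals: Fmaj7 ends at 2, C#maj7 ends at 4, C6 ends at 11, C#m7 ends at 15, Abm7 ends at 18, Edim ends at 21, Ab6 ends at 24, C#m7 ends at 27.
Beat 27 falls within C#m7.

C#m7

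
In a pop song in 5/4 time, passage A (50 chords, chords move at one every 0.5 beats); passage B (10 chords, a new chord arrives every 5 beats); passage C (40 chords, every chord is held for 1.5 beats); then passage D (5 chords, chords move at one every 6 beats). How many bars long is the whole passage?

33 bars

A: 50 × 0.5 = 25 beats = 5 bars.
B: 10 × 5 = 50 beats = 10 bars.
C: 40 × 1.5 = 60 beats = 12 bars.
D: 5 × 6 = 30 beats = 6 bars.
Total: 5 + 10 + 12 + 6 = 33 bars.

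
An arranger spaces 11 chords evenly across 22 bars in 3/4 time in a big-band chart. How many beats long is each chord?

6 beats

22 bars × 3 beats/bar = 66 beats total.
66 beats ÷ 11 chords = 6 beats per chord.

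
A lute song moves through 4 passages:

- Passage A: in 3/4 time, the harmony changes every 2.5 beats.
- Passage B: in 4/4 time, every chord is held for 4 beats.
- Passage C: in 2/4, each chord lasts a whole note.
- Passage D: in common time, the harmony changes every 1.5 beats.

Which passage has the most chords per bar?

A: 3/2.5 = 1.2 chords/bar.
B: 4/4 = 1 chord/bar.
C: 2/4 = 0.5 chords/bar.
D: 4/1.5 = 8/3 chords/bar.
Fastest is D at 8/3 chords/bar.

Passage D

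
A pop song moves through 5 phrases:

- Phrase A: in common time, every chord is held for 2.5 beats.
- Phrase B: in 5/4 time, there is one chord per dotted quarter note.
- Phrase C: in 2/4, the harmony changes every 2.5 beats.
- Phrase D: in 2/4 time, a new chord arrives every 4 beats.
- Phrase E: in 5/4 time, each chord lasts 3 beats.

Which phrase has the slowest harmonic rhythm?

Phrase D

A: each chord is 2.5 beats in 4/4, so 1.6 per bar.
B: each chord is 1.5 beats in 5/4, so 10/3 per bar.
C: each chord is 2.5 beats in 2/4, so 0.8 per bar.
D: each chord is 4 beats in 2/4, so 0.5 per bar.
E: each chord is 3 beats in 5/4, so 5/3 per bar.
Slowest is D at 0.5 chords/bar.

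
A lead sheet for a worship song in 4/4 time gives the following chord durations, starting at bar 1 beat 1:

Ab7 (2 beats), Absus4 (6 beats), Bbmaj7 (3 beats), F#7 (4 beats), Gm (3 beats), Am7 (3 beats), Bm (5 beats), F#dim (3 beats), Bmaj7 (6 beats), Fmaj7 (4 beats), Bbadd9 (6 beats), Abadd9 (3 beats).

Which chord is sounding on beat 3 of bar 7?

Beat 3 of bar 7 is beat (7−1)×4 + 3 = 27 overall.
Running totals: Ab7 ends at 2, Absus4 ends at 8, Bbmaj7 ends at 11, F#7 ends at 15, Gm ends at 18, Am7 ends at 21, Bm ends at 26, F#dim ends at 29.
Beat 27 falls within F#dim.

F#dim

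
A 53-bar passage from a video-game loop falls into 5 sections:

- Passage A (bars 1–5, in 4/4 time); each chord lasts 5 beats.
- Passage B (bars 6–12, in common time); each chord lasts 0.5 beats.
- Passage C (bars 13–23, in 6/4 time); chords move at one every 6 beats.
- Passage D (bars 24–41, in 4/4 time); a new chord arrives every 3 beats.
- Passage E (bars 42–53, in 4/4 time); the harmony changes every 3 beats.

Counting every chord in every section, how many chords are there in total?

111 chords

A has 20 beats and chords last 5 each, so 4 chords.
B has 28 beats and chords last 0.5 each, so 56 chords.
C has 66 beats and chords last 6 each, so 11 chords.
D has 72 beats and chords last 3 each, so 24 chords.
E has 48 beats and chords last 3 each, so 16 chords.
Total: 4 + 56 + 11 + 24 + 16 = 111.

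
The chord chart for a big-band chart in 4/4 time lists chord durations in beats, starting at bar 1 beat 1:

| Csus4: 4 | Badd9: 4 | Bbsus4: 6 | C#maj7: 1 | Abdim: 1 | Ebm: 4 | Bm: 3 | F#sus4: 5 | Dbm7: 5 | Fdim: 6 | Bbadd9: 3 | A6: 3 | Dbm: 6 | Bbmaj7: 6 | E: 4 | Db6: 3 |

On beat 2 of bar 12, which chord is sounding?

Beat 2 of bar 12 is beat (12−1)×4 + 2 = 46 overall.
Running totals: Csus4 ends at 4, Badd9 ends at 8, Bbsus4 ends at 14, C#maj7 ends at 15, Abdim ends at 16, Ebm ends at 20, Bm ends at 23, F#sus4 ends at 28, Dbm7 ends at 33, Fdim ends at 39, Bbadd9 ends at 42, A6 ends at 45, Dbm ends at 51.
Beat 46 falls within Dbm.

Dbm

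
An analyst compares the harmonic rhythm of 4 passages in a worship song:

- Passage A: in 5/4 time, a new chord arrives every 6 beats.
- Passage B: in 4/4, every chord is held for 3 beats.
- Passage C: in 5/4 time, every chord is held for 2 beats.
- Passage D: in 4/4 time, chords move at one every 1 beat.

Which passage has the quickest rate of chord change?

A: 5 beats/bar ÷ 6 beats/chord = 5/6 chords/bar.
B: 4 beats/bar ÷ 3 beats/chord = 4/3 chords/bar.
C: 5 beats/bar ÷ 2 beats/chord = 2.5 chords/bar.
D: 4 beats/bar ÷ 1 beat/chord = 4 chords/bar.
Fastest is D at 4 chords/bar.

Passage D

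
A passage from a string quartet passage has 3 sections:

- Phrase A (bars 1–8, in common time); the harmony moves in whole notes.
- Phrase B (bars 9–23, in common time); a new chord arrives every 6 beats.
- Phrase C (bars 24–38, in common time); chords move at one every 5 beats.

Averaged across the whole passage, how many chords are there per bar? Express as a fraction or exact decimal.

A: 8 bars of 4 beats is 32 beats; at 4 beats each that's 8 chords.
B: 15 bars of 4 beats is 60 beats; at 6 beats each that's 10 chords.
C: 15 bars of 4 beats is 60 beats; at 5 beats each that's 12 chords.
Overall: 30 chords over 38 bars → 30/38 = 15/19 chords per bar.

15/19 chords per bar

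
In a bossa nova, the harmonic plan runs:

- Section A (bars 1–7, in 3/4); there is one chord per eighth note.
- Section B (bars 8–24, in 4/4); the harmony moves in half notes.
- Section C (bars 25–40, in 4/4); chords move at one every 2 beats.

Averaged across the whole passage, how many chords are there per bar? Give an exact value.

A: 7 bars of 3 beats is 21 beats; at 0.5 beats each that's 42 chords.
B: 17 bars of 4 beats is 68 beats; at 2 beats each that's 34 chords.
C: 16 bars of 4 beats is 64 beats; at 2 beats each that's 32 chords.
Overall: 108 chords over 40 bars → 108/40 = 2.7 chords per bar.

2.7 chords per bar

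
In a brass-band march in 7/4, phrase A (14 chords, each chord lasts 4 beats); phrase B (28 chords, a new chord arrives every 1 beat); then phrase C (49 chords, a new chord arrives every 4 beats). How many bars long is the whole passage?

A: 14 × 4 = 56 beats = 8 bars.
B: 28 × 1 = 28 beats = 4 bars.
C: 49 × 4 = 196 beats = 28 bars.
Total: 8 + 4 + 28 = 40 bars.

40 bars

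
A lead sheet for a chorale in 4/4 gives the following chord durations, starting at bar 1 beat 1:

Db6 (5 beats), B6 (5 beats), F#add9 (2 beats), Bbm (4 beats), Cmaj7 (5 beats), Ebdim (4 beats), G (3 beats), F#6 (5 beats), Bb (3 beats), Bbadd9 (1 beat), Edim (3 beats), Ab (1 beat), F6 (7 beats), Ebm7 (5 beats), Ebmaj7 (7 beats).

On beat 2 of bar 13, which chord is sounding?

Beat 2 of bar 13 is beat (13−1)×4 + 2 = 50 overall.
Running totals: Db6 ends at 5, B6 ends at 10, F#add9 ends at 12, Bbm ends at 16, Cmaj7 ends at 21, Ebdim ends at 25, G ends at 28, F#6 ends at 33, Bb ends at 36, Bbadd9 ends at 37, Edim ends at 40, Ab ends at 41, F6 ends at 48, Ebm7 ends at 53.
Beat 50 falls within Ebm7.

Ebm7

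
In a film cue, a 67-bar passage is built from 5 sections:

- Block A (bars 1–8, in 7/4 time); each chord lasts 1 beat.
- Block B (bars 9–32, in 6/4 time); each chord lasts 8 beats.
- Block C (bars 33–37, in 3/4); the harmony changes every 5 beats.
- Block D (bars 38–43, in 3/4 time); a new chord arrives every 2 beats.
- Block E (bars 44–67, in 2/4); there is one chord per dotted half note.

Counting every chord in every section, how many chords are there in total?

A: 8 bars × 7 beats = 56 beats; 1 beat/chord → 56 chords.
B: 24 bars × 6 beats = 144 beats; 8 beats/chord → 18 chords.
C: 5 bars × 3 beats = 15 beats; 5 beats/chord → 3 chords.
D: 6 bars × 3 beats = 18 beats; 2 beats/chord → 9 chords.
E: 24 bars × 2 beats = 48 beats; 3 beats/chord → 16 chords.
Total: 56 + 18 + 3 + 9 + 16 = 102.

102 chords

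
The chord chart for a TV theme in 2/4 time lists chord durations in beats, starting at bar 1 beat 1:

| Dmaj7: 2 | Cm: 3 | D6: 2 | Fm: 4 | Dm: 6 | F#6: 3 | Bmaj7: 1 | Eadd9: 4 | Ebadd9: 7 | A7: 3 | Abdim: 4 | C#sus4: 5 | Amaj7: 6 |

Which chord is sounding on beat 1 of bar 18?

A7

Beat 1 of bar 18 is beat (18−1)×2 + 1 = 35 overall.
Running totals: Dmaj7 ends at 2, Cm ends at 5, D6 ends at 7, Fm ends at 11, Dm ends at 17, F#6 ends at 20, Bmaj7 ends at 21, Eadd9 ends at 25, Ebadd9 ends at 32, A7 ends at 35.
Beat 35 falls within A7.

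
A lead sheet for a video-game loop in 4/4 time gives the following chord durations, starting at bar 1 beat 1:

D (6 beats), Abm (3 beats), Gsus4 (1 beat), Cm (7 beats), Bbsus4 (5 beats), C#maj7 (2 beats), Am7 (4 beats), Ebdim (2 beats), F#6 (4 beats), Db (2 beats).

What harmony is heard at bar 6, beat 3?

Beat 3 of bar 6 is beat (6−1)×4 + 3 = 23 overall.
Running totals: D ends at 6, Abm ends at 9, Gsus4 ends at 10, Cm ends at 17, Bbsus4 ends at 22, C#maj7 ends at 24.
Beat 23 falls within C#maj7.

C#maj7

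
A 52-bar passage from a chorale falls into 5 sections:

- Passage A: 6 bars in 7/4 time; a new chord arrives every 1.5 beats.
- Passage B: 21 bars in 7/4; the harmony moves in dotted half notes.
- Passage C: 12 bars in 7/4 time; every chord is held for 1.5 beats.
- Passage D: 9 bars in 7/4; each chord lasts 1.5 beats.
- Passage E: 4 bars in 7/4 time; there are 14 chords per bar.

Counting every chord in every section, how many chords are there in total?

A: 6·7 = 42 beats, 42/1.5 = 28 chords.
B: 21·7 = 147 beats, 147/3 = 49 chords.
C: 12·7 = 84 beats, 84/1.5 = 56 chords.
D: 9·7 = 63 beats, 63/1.5 = 42 chords.
E: 4·7 = 28 beats, 28/0.5 = 56 chords.
Total: 28 + 49 + 56 + 42 + 56 = 231.

231 chords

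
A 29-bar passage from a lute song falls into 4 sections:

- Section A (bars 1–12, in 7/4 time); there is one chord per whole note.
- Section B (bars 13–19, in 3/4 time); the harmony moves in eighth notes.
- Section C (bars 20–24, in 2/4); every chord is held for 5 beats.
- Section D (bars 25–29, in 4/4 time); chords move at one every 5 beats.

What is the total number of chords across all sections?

69 chords

A: 12 bars × 7 beats = 84 beats; 4 beats/chord → 21 chords.
B: 7 bars × 3 beats = 21 beats; 0.5 beats/chord → 42 chords.
C: 5 bars × 2 beats = 10 beats; 5 beats/chord → 2 chords.
D: 5 bars × 4 beats = 20 beats; 5 beats/chord → 4 chords.
Total: 21 + 42 + 2 + 4 = 69.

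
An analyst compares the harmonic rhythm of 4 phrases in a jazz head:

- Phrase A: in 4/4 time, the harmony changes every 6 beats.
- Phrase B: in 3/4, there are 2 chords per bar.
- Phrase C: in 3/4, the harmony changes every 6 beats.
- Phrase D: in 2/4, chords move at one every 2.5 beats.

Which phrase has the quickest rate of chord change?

A: 4 beats/bar ÷ 6 beats/chord = 2/3 chords/bar.
B: 3 beats/bar ÷ 1.5 beats/chord = 2 chords/bar.
C: 3 beats/bar ÷ 6 beats/chord = 0.5 chords/bar.
D: 2 beats/bar ÷ 2.5 beats/chord = 0.8 chords/bar.
Fastest is B at 2 chords/bar.

Phrase B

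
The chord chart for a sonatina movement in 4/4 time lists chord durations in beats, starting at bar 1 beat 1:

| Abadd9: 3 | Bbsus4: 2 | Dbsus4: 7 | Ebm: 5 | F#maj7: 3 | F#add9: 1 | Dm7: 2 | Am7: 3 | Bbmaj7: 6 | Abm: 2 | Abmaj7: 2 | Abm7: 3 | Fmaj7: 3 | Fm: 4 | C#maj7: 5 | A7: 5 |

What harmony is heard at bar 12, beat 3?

Beat 3 of bar 12 is beat (12−1)×4 + 3 = 47 overall.
Running totals: Abadd9 ends at 3, Bbsus4 ends at 5, Dbsus4 ends at 12, Ebm ends at 17, F#maj7 ends at 20, F#add9 ends at 21, Dm7 ends at 23, Am7 ends at 26, Bbmaj7 ends at 32, Abm ends at 34, Abmaj7 ends at 36, Abm7 ends at 39, Fmaj7 ends at 42, Fm ends at 46, C#maj7 ends at 51.
Beat 47 falls within C#maj7.

C#maj7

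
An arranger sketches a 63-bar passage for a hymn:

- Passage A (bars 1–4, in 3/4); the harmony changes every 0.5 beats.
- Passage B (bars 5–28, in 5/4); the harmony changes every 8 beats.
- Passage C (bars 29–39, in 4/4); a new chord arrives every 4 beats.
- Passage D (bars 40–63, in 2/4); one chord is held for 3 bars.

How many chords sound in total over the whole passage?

58 chords

A has 12 beats and chords last 0.5 each, so 24 chords.
B has 120 beats and chords last 8 each, so 15 chords.
C has 44 beats and chords last 4 each, so 11 chords.
D has 48 beats and chords last 6 each, so 8 chords.
Total: 24 + 15 + 11 + 8 = 58.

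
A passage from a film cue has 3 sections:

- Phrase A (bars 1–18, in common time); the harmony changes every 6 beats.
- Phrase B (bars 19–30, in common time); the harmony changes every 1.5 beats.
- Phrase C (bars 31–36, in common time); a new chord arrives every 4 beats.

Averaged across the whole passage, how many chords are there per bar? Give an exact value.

A: 18 bars of 4 beats is 72 beats; at 6 beats each that's 12 chords.
B: 12 bars of 4 beats is 48 beats; at 1.5 beats each that's 32 chords.
C: 6 bars of 4 beats is 24 beats; at 4 beats each that's 6 chords.
Overall: 50 chords over 36 bars → 50/36 = 25/18 chords per bar.

25/18 chords per bar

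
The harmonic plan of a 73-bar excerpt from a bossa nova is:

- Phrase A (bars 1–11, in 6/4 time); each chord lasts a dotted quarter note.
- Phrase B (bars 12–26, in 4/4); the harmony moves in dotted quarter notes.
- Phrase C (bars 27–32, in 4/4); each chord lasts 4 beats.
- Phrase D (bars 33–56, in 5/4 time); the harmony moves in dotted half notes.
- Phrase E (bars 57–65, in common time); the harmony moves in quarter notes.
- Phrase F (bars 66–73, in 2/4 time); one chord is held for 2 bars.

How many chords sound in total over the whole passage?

A has 66 beats and chords last 1.5 each, so 44 chords.
B has 60 beats and chords last 1.5 each, so 40 chords.
C has 24 beats and chords last 4 each, so 6 chords.
D has 120 beats and chords last 3 each, so 40 chords.
E has 36 beats and chords last 1 each, so 36 chords.
F has 16 beats and chords last 4 each, so 4 chords.
Total: 44 + 40 + 6 + 40 + 36 + 4 = 170.

170 chords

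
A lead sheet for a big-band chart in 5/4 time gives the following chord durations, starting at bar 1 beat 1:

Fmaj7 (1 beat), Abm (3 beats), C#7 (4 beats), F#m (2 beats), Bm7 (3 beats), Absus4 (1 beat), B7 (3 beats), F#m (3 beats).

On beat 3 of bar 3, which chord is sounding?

Bm7

Beat 3 of bar 3 is beat (3−1)×5 + 3 = 13 overall.
Running totals: Fmaj7 ends at 1, Abm ends at 4, C#7 ends at 8, F#m ends at 10, Bm7 ends at 13.
Beat 13 falls within Bm7.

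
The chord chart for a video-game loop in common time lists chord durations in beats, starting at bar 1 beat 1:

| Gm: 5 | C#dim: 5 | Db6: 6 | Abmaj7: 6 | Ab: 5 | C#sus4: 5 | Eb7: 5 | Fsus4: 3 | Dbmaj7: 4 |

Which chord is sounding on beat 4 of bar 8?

Beat 4 of bar 8 is beat (8−1)×4 + 4 = 32 overall.
Running totals: Gm ends at 5, C#dim ends at 10, Db6 ends at 16, Abmaj7 ends at 22, Ab ends at 27, C#sus4 ends at 32.
Beat 32 falls within C#sus4.

C#sus4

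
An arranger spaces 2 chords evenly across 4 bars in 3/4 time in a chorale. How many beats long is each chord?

4 bars × 3 beats/bar = 12 beats total.
12 beats ÷ 2 chords = 6 beats per chord.

6 beats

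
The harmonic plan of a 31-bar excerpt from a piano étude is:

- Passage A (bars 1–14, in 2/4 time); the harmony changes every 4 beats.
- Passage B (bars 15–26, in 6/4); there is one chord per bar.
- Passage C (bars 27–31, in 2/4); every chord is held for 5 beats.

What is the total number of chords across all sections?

21 chords

A: 14 bars × 2 beats = 28 beats; 4 beats/chord → 7 chords.
B: 12 bars × 6 beats = 72 beats; 6 beats/chord → 12 chords.
C: 5 bars × 2 beats = 10 beats; 5 beats/chord → 2 chords.
Total: 7 + 12 + 2 = 21.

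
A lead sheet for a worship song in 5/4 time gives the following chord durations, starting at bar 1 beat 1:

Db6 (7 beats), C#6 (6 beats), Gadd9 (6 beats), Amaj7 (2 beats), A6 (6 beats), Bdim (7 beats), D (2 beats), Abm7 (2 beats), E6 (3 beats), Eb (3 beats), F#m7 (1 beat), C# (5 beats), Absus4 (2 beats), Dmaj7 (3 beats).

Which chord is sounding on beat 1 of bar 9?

E6

Beat 1 of bar 9 is beat (9−1)×5 + 1 = 41 overall.
Running totals: Db6 ends at 7, C#6 ends at 13, Gadd9 ends at 19, Amaj7 ends at 21, A6 ends at 27, Bdim ends at 34, D ends at 36, Abm7 ends at 38, E6 ends at 41.
Beat 41 falls within E6.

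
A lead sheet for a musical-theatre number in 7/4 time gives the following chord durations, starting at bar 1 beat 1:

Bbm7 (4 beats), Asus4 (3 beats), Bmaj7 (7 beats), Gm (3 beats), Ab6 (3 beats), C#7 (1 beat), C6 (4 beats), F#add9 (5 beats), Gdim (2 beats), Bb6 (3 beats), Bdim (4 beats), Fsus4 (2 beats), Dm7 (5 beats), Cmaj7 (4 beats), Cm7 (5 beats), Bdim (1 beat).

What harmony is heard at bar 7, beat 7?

Beat 7 of bar 7 is beat (7−1)×7 + 7 = 49 overall.
Running totals: Bbm7 ends at 4, Asus4 ends at 7, Bmaj7 ends at 14, Gm ends at 17, Ab6 ends at 20, C#7 ends at 21, C6 ends at 25, F#add9 ends at 30, Gdim ends at 32, Bb6 ends at 35, Bdim ends at 39, Fsus4 ends at 41, Dm7 ends at 46, Cmaj7 ends at 50.
Beat 49 falls within Cmaj7.

Cmaj7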